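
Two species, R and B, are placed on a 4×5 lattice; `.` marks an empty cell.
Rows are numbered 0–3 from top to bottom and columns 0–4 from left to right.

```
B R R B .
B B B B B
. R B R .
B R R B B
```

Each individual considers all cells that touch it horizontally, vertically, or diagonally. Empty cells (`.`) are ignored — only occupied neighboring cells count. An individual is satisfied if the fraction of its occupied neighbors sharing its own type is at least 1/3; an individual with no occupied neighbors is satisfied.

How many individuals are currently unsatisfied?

5

Row 0: (0,0)B 2/3 satisfied · (0,1)R 1/5 not · (0,2)R 1/5 not · (0,3)B 3/4 satisfied
Row 1: (1,0)B 2/4 satisfied · (1,1)B 4/7 satisfied · (1,2)B 4/8 satisfied · (1,3)B 4/6 satisfied · (1,4)B 2/3 satisfied
Row 2: (2,1)R 2/7 not · (2,2)B 4/8 satisfied · (2,3)R 1/7 not
Row 3: (3,0)B 0/2 not · (3,1)R 2/4 satisfied · (3,2)R 3/5 satisfied · (3,3)B 2/4 satisfied · (3,4)B 1/2 satisfied
Unsatisfied: (0,1), (0,2), (2,1), (2,3), (3,0) — 5 in total.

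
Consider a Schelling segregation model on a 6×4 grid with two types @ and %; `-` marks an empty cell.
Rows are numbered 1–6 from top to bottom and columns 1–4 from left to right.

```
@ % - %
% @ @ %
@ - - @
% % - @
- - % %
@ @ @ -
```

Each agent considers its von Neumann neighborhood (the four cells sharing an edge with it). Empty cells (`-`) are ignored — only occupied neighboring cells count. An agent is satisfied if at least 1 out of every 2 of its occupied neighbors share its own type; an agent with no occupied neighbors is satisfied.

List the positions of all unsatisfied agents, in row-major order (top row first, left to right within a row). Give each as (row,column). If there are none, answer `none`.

(1,1)@ 0/2 not
(1,2)% 0/2 not
(1,4)% 1/1 satisfied
(2,1)% 0/3 not
(2,2)@ 1/3 not
(2,3)@ 1/2 satisfied
(2,4)% 1/3 not
(3,1)@ 0/2 not
(3,4)@ 1/2 satisfied
(4,1)% 1/2 satisfied
(4,2)% 1/1 satisfied
(4,4)@ 1/2 satisfied
(5,3)% 1/2 satisfied
(5,4)% 1/2 satisfied
(6,1)@ 1/1 satisfied
(6,2)@ 2/2 satisfied
(6,3)@ 1/2 satisfied

(1,1), (1,2), (2,1), (2,2), (2,4), (3,1)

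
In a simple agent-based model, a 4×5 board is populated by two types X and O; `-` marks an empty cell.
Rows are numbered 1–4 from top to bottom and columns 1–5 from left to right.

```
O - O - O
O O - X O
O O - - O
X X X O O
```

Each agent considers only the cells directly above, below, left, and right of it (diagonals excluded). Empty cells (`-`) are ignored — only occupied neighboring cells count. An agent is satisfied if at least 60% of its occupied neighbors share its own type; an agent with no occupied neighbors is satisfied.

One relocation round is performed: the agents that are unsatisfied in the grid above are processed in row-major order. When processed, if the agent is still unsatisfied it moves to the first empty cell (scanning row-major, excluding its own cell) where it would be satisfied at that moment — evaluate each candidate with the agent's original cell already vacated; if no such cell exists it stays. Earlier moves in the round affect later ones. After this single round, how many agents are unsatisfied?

Initially unsatisfied (in order): (2,4), (4,1), (4,3), (4,4).
  (2,4): no empty cell satisfies it; stays.
  (4,1): no empty cell satisfies it; stays.
  (4,3): no empty cell satisfies it; stays.
  (4,4) → (1,2).
Resulting grid:
O O O - O
O O - X O
O O - - O
X X X - O
Unsatisfied now: (2,4), (4,1).

2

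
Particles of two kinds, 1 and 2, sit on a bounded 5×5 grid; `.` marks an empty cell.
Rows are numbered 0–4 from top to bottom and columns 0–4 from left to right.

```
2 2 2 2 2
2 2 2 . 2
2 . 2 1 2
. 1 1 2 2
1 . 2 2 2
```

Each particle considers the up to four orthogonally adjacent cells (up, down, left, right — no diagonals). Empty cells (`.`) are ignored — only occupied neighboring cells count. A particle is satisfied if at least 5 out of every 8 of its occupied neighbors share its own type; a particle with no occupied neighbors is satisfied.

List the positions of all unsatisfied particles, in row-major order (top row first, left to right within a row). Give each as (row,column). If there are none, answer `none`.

(2,2), (2,3), (3,2), (3,3), (4,2)

Row 0: (0,0)2 2/2 ✓ · (0,1)2 3/3 ✓ · (0,2)2 3/3 ✓ · (0,3)2 2/2 ✓ · (0,4)2 2/2 ✓
Row 1: (1,0)2 3/3 ✓ · (1,1)2 3/3 ✓ · (1,2)2 3/3 ✓ · (1,4)2 2/2 ✓
Row 2: (2,0)2 1/1 ✓ · (2,2)2 1/3 ✗ · (2,3)1 0/3 ✗ · (2,4)2 2/3 ✓
Row 3: (3,1)1 1/1 ✓ · (3,2)1 1/4 ✗ · (3,3)2 2/4 ✗ · (3,4)2 3/3 ✓
Row 4: (4,0)1 0/0 ✓ · (4,2)2 1/2 ✗ · (4,3)2 3/3 ✓ · (4,4)2 2/2 ✓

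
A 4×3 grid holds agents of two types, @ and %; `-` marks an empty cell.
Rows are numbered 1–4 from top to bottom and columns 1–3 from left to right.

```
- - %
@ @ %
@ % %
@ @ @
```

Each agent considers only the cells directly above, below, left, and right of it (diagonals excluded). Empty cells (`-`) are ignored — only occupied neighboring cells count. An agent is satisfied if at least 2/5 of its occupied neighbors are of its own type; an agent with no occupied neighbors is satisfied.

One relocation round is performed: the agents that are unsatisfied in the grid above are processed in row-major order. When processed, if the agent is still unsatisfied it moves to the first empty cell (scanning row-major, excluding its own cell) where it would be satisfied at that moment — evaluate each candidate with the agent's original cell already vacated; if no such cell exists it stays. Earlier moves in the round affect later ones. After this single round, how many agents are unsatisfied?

0

Initially unsatisfied (in order): (2,2), (3,2).
  (2,2) → (1,1).
  (3,2) → (1,2).
Resulting grid:
@ % %
@ - %
@ - %
@ @ @
All satisfied now.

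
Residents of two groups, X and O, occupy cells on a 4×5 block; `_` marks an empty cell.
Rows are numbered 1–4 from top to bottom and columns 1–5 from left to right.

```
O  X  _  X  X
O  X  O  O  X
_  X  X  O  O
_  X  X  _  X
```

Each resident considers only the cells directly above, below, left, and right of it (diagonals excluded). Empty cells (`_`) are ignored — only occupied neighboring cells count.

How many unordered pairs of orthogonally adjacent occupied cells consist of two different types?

Scan each occupied cell's neighbors to the right and below so each pair is counted once.
Row 1: O(1,1)–X(1,2)≠ O(1,1)–O(2,1)= X(1,2)–X(2,2)= X(1,4)–X(1,5)= X(1,4)–O(2,4)≠ X(1,5)–X(2,5)=  → 2/6 unlike.
Row 2: O(2,1)–X(2,2)≠ X(2,2)–O(2,3)≠ X(2,2)–X(3,2)= O(2,3)–O(2,4)= O(2,3)–X(3,3)≠ O(2,4)–X(2,5)≠ O(2,4)–O(3,4)= X(2,5)–O(3,5)≠  → 5/8 unlike.
Row 3: X(3,2)–X(3,3)= X(3,2)–X(4,2)= X(3,3)–O(3,4)≠ X(3,3)–X(4,3)= O(3,4)–O(3,5)= O(3,5)–X(4,5)≠  → 2/6 unlike.
Row 4: X(4,2)–X(4,3)=  → 0/1 unlike.
Total adjacent occupied pairs: 21; unlike-type pairs: 9.

9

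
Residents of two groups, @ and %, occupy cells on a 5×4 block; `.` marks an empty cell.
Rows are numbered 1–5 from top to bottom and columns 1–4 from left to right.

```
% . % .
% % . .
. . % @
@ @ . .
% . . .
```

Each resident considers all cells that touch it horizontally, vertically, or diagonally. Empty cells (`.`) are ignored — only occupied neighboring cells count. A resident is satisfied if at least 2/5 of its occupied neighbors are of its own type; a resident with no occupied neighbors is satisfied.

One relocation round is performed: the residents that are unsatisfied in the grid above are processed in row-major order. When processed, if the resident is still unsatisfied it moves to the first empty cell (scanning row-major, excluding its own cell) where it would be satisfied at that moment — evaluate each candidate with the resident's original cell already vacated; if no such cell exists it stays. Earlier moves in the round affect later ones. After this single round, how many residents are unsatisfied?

Initially unsatisfied (in order): (3,3), (3,4), (4,2), (5,1).
  (3,3) → (1,2).
  (3,4): now satisfied by earlier moves; stays.
  (4,2): now satisfied by earlier moves; stays.
  (5,1) → (1,4).
Resulting grid:
% % % %
% % . .
. . . @
@ @ . .
. . . .
All satisfied now.

0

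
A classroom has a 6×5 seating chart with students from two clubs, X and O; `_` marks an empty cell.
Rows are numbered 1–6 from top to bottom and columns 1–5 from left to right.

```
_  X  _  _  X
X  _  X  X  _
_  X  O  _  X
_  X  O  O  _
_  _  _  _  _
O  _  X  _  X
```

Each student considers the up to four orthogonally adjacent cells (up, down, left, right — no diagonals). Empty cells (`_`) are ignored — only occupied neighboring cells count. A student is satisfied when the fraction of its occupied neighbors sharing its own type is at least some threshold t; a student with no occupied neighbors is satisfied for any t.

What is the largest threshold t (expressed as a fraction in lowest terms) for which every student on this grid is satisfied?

(1,2)X — no occupied neighbors
(1,5)X — no occupied neighbors
(2,1)X — no occupied neighbors
(2,3)X 1/2
(2,4)X 1/1
(3,2)X 1/2
(3,3)O 1/3
(3,5)X — no occupied neighbors
(4,2)X 1/2
(4,3)O 2/3
(4,4)O 1/1
(6,1)O — no occupied neighbors
(6,3)X — no occupied neighbors
(6,5)X — no occupied neighbors
The smallest same-type fraction is 1/3 at (3,3), which reduces to 1/3. Any threshold above that leaves this student unsatisfied.

1/3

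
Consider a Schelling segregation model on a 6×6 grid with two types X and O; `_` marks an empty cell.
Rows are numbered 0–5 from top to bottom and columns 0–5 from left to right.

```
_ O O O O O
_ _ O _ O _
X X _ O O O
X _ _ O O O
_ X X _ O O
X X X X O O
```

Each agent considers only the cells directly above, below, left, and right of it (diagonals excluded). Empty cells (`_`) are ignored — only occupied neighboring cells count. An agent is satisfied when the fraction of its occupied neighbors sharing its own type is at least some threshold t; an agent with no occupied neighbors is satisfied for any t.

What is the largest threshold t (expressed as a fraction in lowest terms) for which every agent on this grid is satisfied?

1/2

(0,1)O 1/1
(0,2)O 3/3
(0,3)O 2/2
(0,4)O 3/3
(0,5)O 1/1
(1,2)O 1/1
(1,4)O 2/2
(2,0)X 2/2
(2,1)X 1/1
(2,3)O 2/2
(2,4)O 4/4
(2,5)O 2/2
(3,0)X 1/1
(3,3)O 2/2
(3,4)O 4/4
(3,5)O 3/3
(4,1)X 2/2
(4,2)X 2/2
(4,4)O 3/3
(4,5)O 3/3
(5,0)X 1/1
(5,1)X 3/3
(5,2)X 3/3
(5,3)X 1/2
(5,4)O 2/3
(5,5)O 2/2
The smallest same-type fraction is 1/2 at (5,3), which reduces to 1/2. Any threshold above that leaves this agent unsatisfied.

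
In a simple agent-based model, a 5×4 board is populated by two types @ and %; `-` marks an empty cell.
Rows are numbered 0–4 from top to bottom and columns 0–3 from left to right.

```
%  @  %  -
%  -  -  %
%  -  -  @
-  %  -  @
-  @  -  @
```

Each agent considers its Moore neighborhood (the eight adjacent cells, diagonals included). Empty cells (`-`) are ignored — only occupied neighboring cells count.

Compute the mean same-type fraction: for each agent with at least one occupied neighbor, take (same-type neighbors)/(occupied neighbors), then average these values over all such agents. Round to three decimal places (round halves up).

0.561

(0,0)% 1/2
(0,1)@ 0/3
(0,2)% 1/2
(1,0)% 2/3
(1,3)% 1/2
(2,0)% 2/2
(2,3)@ 1/2
(3,1)% 1/2
(3,3)@ 2/2
(4,1)@ 0/1
(4,3)@ 1/1
Sum over 11 agents: 1/2 + 0/3 + 1/2 + 2/3 + 1/2 + 2/2 + 1/2 + 1/2 + 2/2 + 0/1 + 1/1 = 37/6; mean = 37/6 ÷ 11 = 37/66 = 0.560606… → 0.561.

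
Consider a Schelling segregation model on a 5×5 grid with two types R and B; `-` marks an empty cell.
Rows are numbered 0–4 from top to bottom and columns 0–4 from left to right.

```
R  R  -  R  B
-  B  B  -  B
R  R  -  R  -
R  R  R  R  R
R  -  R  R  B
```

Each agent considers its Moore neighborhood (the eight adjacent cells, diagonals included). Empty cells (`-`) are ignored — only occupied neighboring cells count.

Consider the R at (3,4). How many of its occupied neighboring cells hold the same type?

Occupied neighbors of (3,4): (2,3)=R, (3,3)=R, (4,3)=R, (4,4)=B.
Same type (R): 3 of 4.

3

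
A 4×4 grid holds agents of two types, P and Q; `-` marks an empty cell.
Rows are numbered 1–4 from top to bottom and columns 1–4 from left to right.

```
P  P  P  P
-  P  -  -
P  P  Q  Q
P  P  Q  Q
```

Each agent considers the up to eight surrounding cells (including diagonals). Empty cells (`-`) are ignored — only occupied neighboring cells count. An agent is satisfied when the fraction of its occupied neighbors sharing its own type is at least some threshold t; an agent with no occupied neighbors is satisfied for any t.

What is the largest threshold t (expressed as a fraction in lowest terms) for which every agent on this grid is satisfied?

(1,1)P 2/2
(1,2)P 3/3
(1,3)P 3/3
(1,4)P 1/1
(2,2)P 5/6
(3,1)P 4/4
(3,2)P 4/6
(3,3)Q 3/6
(3,4)Q 3/3
(4,1)P 3/3
(4,2)P 3/5
(4,3)Q 3/5
(4,4)Q 3/3
The smallest same-type fraction is 3/6 at (3,3), which reduces to 1/2. Any threshold above that leaves this agent unsatisfied.

1/2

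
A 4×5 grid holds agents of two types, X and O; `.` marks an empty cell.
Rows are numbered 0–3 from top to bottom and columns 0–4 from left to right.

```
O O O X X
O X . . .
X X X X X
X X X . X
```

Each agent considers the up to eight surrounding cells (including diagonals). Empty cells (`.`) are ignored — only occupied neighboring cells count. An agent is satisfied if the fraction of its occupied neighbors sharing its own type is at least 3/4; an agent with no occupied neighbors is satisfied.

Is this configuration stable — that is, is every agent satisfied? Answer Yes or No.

No

(0,0)O 2/3 not
(0,1)O 3/4 satisfied
(0,2)O 1/3 not
(0,3)X 1/2 not
(0,4)X 1/1 satisfied
(1,0)O 2/5 not
(1,1)X 3/7 not
(2,0)X 4/5 satisfied
(2,1)X 6/7 satisfied
(2,2)X 5/5 satisfied
(2,3)X 4/4 satisfied
(2,4)X 2/2 satisfied
(3,0)X 3/3 satisfied
(3,1)X 5/5 satisfied
(3,2)X 4/4 satisfied
(3,4)X 2/2 satisfied
For instance (0,0) has only 2/3 same-type neighbors, below 3/4.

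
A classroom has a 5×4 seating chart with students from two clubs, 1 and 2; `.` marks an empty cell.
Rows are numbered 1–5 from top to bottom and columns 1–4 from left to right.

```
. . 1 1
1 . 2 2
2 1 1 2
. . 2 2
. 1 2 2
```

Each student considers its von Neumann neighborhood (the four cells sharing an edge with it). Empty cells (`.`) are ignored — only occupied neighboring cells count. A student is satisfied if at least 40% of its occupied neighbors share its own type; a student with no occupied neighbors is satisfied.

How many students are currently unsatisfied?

5

(1,3)1 1/2 satisfied
(1,4)1 1/2 satisfied
(2,1)1 0/1 not
(2,3)2 1/3 not
(2,4)2 2/3 satisfied
(3,1)2 0/2 not
(3,2)1 1/2 satisfied
(3,3)1 1/4 not
(3,4)2 2/3 satisfied
(4,3)2 2/3 satisfied
(4,4)2 3/3 satisfied
(5,2)1 0/1 not
(5,3)2 2/3 satisfied
(5,4)2 2/2 satisfied
Unsatisfied: (2,1), (2,3), (3,1), (3,3), (5,2) — 5 in total.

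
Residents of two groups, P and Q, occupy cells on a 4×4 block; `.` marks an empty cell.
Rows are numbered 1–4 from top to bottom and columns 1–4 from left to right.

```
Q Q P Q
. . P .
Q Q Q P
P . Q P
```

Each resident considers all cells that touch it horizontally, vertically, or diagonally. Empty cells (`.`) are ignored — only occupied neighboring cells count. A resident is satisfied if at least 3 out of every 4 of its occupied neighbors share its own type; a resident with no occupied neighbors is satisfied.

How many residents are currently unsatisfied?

11

Row 1: (1,1)Q 1/1 satisfied · (1,2)Q 1/3 not · (1,3)P 1/3 not · (1,4)Q 0/2 not
Row 2: (2,3)P 2/6 not
Row 3: (3,1)Q 1/2 not · (3,2)Q 3/5 not · (3,3)Q 2/5 not · (3,4)P 2/4 not
Row 4: (4,1)P 0/2 not · (4,3)Q 2/4 not · (4,4)P 1/3 not
Unsatisfied: (1,2), (1,3), (1,4), (2,3), (3,1), (3,2), (3,3), (3,4), (4,1), (4,3), (4,4) — 11 in total.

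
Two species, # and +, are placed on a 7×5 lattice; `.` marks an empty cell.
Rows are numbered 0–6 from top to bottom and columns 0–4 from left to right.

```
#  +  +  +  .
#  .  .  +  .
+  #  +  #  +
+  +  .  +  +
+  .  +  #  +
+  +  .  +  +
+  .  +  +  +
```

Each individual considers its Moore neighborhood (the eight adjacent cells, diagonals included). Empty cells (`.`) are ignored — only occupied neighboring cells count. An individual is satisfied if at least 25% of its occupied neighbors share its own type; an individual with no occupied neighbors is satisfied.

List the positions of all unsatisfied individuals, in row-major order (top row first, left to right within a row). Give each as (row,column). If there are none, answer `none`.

(2,1), (2,3), (4,3)

Row 0: (0,0)# 1/2 satisfied · (0,1)+ 1/3 satisfied · (0,2)+ 3/3 satisfied · (0,3)+ 2/2 satisfied
Row 1: (1,0)# 2/4 satisfied · (1,3)+ 4/5 satisfied
Row 2: (2,0)+ 2/4 satisfied · (2,1)# 1/5 not · (2,2)+ 3/5 satisfied · (2,3)# 0/5 not · (2,4)+ 3/4 satisfied
Row 3: (3,0)+ 3/4 satisfied · (3,1)+ 5/6 satisfied · (3,3)+ 5/7 satisfied · (3,4)+ 3/5 satisfied
Row 4: (4,0)+ 4/4 satisfied · (4,2)+ 4/5 satisfied · (4,3)# 0/6 not · (4,4)+ 4/5 satisfied
Row 5: (5,0)+ 3/3 satisfied · (5,1)+ 5/5 satisfied · (5,3)+ 6/7 satisfied · (5,4)+ 4/5 satisfied
Row 6: (6,0)+ 2/2 satisfied · (6,2)+ 3/3 satisfied · (6,3)+ 4/4 satisfied · (6,4)+ 3/3 satisfied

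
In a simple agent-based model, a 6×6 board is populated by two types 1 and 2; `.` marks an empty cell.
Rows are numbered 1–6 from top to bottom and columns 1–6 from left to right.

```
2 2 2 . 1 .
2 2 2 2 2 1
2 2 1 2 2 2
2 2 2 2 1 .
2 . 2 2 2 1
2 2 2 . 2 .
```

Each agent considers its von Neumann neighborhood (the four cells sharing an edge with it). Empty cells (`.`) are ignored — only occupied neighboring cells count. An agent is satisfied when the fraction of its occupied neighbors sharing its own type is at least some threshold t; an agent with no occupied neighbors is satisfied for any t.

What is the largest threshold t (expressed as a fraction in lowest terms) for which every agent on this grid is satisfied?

0/1

Row 1: (1,1)2 2/2 · (1,2)2 3/3 · (1,3)2 2/2 · (1,5)1 0/1
Row 2: (2,1)2 3/3 · (2,2)2 4/4 · (2,3)2 3/4 · (2,4)2 3/3 · (2,5)2 2/4 · (2,6)1 0/2
Row 3: (3,1)2 3/3 · (3,2)2 3/4 · (3,3)1 0/4 · (3,4)2 3/4 · (3,5)2 3/4 · (3,6)2 1/2
Row 4: (4,1)2 3/3 · (4,2)2 3/3 · (4,3)2 3/4 · (4,4)2 3/4 · (4,5)1 0/3
Row 5: (5,1)2 2/2 · (5,3)2 3/3 · (5,4)2 3/3 · (5,5)2 2/4 · (5,6)1 0/1
Row 6: (6,1)2 2/2 · (6,2)2 2/2 · (6,3)2 2/2 · (6,5)2 1/1
The smallest same-type fraction is 0/1 at (1,5), which reduces to 0/1. Any threshold above that leaves this agent unsatisfied.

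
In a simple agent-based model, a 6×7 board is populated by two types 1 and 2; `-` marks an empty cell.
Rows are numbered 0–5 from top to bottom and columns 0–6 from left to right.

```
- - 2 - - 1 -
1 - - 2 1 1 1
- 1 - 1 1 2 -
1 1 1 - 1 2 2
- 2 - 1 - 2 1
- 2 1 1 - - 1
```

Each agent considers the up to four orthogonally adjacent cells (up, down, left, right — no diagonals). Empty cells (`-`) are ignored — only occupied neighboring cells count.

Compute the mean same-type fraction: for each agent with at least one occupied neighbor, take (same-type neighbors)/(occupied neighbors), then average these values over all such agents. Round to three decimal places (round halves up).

0.688

(0,2)2 — no occupied neighbors
(0,5)1 1/1
(1,0)1 — no occupied neighbors
(1,3)2 0/2
(1,4)1 2/3
(1,5)1 3/4
(1,6)1 1/1
(2,1)1 1/1
(2,3)1 1/2
(2,4)1 3/4
(2,5)2 1/3
(3,0)1 1/1
(3,1)1 3/4
(3,2)1 1/1
(3,4)1 1/2
(3,5)2 3/4
(3,6)2 1/2
(4,1)2 1/2
(4,3)1 1/1
(4,5)2 1/2
(4,6)1 1/3
(5,1)2 1/2
(5,2)1 1/2
(5,3)1 2/2
(5,6)1 1/1
Sum over 23 agents: 1/1 + 0/2 + 2/3 + 3/4 + 1/1 + 1/1 + 1/2 + 3/4 + 1/3 + 1/1 + 3/4 + 1/1 + 1/2 + 3/4 + 1/2 + 1/2 + 1/1 + 1/2 + 1/3 + 1/2 + 1/2 + 2/2 + 1/1 = 95/6; mean = 95/6 ÷ 23 = 95/138 = 0.688405… → 0.688.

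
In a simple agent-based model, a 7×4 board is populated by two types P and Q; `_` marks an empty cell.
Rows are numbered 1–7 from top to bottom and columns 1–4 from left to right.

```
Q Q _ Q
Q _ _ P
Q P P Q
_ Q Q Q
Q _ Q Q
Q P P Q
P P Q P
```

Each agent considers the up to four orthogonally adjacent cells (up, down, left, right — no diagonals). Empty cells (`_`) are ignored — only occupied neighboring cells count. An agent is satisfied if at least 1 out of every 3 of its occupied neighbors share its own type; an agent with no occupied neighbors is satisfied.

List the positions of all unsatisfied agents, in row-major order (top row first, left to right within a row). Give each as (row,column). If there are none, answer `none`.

(1,4), (2,4), (6,3), (7,3), (7,4)

(1,1)Q 2/2 satisfied
(1,2)Q 1/1 satisfied
(1,4)Q 0/1 not
(2,1)Q 2/2 satisfied
(2,4)P 0/2 not
(3,1)Q 1/2 satisfied
(3,2)P 1/3 satisfied
(3,3)P 1/3 satisfied
(3,4)Q 1/3 satisfied
(4,2)Q 1/2 satisfied
(4,3)Q 3/4 satisfied
(4,4)Q 3/3 satisfied
(5,1)Q 1/1 satisfied
(5,3)Q 2/3 satisfied
(5,4)Q 3/3 satisfied
(6,1)Q 1/3 satisfied
(6,2)P 2/3 satisfied
(6,3)P 1/4 not
(6,4)Q 1/3 satisfied
(7,1)P 1/2 satisfied
(7,2)P 2/3 satisfied
(7,3)Q 0/3 not
(7,4)P 0/2 not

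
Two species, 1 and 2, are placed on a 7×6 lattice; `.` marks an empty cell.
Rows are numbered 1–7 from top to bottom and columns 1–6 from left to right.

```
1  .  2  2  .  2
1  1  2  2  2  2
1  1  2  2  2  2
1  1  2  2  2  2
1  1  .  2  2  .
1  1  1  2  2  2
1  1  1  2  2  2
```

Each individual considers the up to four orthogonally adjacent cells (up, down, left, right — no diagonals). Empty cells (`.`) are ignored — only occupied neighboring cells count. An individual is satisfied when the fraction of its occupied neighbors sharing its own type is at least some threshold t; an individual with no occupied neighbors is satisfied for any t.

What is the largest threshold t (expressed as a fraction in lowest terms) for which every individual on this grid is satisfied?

2/3

(1,1)1 1/1
(1,3)2 2/2
(1,4)2 2/2
(1,6)2 1/1
(2,1)1 3/3
(2,2)1 2/3
(2,3)2 3/4
(2,4)2 4/4
(2,5)2 3/3
(2,6)2 3/3
(3,1)1 3/3
(3,2)1 3/4
(3,3)2 3/4
(3,4)2 4/4
(3,5)2 4/4
(3,6)2 3/3
(4,1)1 3/3
(4,2)1 3/4
(4,3)2 2/3
(4,4)2 4/4
(4,5)2 4/4
(4,6)2 2/2
(5,1)1 3/3
(5,2)1 3/3
(5,4)2 3/3
(5,5)2 3/3
(6,1)1 3/3
(6,2)1 4/4
(6,3)1 2/3
(6,4)2 3/4
(6,5)2 4/4
(6,6)2 2/2
(7,1)1 2/2
(7,2)1 3/3
(7,3)1 2/3
(7,4)2 2/3
(7,5)2 3/3
(7,6)2 2/2
The smallest same-type fraction is 2/3 at (2,2), which reduces to 2/3. Any threshold above that leaves this individual unsatisfied.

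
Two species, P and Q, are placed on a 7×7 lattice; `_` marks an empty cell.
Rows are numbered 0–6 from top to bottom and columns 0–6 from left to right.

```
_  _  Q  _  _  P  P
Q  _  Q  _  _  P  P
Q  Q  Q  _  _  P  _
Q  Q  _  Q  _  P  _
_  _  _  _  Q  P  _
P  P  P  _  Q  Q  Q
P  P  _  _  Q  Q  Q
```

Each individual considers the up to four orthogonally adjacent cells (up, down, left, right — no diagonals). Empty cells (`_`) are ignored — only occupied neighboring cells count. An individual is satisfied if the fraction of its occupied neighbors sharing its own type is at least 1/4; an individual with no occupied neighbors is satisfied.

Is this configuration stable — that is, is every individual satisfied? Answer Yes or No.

Row 0: (0,2)Q 1/1 satisfied · (0,5)P 2/2 satisfied · (0,6)P 2/2 satisfied
Row 1: (1,0)Q 1/1 satisfied · (1,2)Q 2/2 satisfied · (1,5)P 3/3 satisfied · (1,6)P 2/2 satisfied
Row 2: (2,0)Q 3/3 satisfied · (2,1)Q 3/3 satisfied · (2,2)Q 2/2 satisfied · (2,5)P 2/2 satisfied
Row 3: (3,0)Q 2/2 satisfied · (3,1)Q 2/2 satisfied · (3,3)Q 0/0 satisfied · (3,5)P 2/2 satisfied
Row 4: (4,4)Q 1/2 satisfied · (4,5)P 1/3 satisfied
Row 5: (5,0)P 2/2 satisfied · (5,1)P 3/3 satisfied · (5,2)P 1/1 satisfied · (5,4)Q 3/3 satisfied · (5,5)Q 3/4 satisfied · (5,6)Q 2/2 satisfied
Row 6: (6,0)P 2/2 satisfied · (6,1)P 2/2 satisfied · (6,4)Q 2/2 satisfied · (6,5)Q 3/3 satisfied · (6,6)Q 2/2 satisfied
All meet the threshold, so the configuration is stable.

Yes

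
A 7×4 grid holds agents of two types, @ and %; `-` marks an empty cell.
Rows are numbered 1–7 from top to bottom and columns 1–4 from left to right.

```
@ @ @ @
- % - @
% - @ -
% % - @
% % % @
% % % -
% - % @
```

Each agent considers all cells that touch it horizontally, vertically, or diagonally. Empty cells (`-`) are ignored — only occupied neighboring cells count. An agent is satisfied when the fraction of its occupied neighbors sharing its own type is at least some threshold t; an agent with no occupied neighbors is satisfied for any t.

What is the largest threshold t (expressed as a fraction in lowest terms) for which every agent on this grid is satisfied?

Row 1: (1,1)@ 1/2 · (1,2)@ 2/3 · (1,3)@ 3/4 · (1,4)@ 2/2
Row 2: (2,2)% 1/5 · (2,4)@ 3/3
Row 3: (3,1)% 3/3 · (3,3)@ 2/4
Row 4: (4,1)% 4/4 · (4,2)% 5/6 · (4,4)@ 2/3
Row 5: (5,1)% 5/5 · (5,2)% 7/7 · (5,3)% 4/6 · (5,4)@ 1/3
Row 6: (6,1)% 4/4 · (6,2)% 7/7 · (6,3)% 4/6
Row 7: (7,1)% 2/2 · (7,3)% 2/3 · (7,4)@ 0/2
The smallest same-type fraction is 0/2 at (7,4), which reduces to 0/1. Any threshold above that leaves this agent unsatisfied.

0/1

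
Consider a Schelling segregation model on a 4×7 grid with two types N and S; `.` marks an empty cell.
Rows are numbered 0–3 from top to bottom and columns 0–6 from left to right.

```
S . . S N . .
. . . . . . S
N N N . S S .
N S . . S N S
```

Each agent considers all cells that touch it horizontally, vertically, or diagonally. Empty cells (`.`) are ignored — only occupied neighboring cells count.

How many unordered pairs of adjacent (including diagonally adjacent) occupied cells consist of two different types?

Scan each occupied cell's neighbors to the right and below (and the two forward diagonals) so each pair is counted once.
From row 0: 1 unlike of 1 pairs (running 1/1).
From row 1: 0 unlike of 1 pairs (running 1/2).
From row 2: 5 unlike of 13 pairs (running 6/15).
From row 3: 3 unlike of 3 pairs (running 9/18).
Total adjacent occupied pairs: 18; unlike-type pairs: 9.

9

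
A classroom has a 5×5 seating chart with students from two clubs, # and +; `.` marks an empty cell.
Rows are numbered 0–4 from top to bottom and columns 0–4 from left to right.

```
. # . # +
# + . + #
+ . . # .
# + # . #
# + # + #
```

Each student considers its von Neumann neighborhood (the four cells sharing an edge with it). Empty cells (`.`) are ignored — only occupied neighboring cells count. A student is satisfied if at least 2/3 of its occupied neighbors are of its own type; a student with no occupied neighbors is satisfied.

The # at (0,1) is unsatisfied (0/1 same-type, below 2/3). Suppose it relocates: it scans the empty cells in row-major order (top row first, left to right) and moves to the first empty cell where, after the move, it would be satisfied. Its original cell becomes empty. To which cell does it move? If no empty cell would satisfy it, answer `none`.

Vacating (0,1). Empty cells in order:
  (0,0): 1/1 same-type → satisfied — stop here.

(0,0)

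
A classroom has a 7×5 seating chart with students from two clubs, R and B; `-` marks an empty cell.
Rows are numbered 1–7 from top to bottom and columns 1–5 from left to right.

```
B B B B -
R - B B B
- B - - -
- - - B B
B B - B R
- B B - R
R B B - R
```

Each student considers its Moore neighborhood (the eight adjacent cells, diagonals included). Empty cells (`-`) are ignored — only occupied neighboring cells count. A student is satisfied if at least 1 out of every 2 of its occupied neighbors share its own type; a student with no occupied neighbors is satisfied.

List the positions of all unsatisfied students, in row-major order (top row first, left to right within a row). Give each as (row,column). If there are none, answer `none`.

(1,1)B 1/2 ✓
(1,2)B 3/4 ✓
(1,3)B 4/4 ✓
(1,4)B 4/4 ✓
(2,1)R 0/3 ✗
(2,3)B 5/5 ✓
(2,4)B 4/4 ✓
(2,5)B 2/2 ✓
(3,2)B 1/2 ✓
(4,4)B 2/3 ✓
(4,5)B 2/3 ✓
(5,1)B 2/2 ✓
(5,2)B 3/3 ✓
(5,4)B 3/5 ✓
(5,5)R 1/4 ✗
(6,2)B 5/6 ✓
(6,3)B 5/5 ✓
(6,5)R 2/3 ✓
(7,1)R 0/2 ✗
(7,2)B 3/4 ✓
(7,3)B 3/3 ✓
(7,5)R 1/1 ✓

(2,1), (5,5), (7,1)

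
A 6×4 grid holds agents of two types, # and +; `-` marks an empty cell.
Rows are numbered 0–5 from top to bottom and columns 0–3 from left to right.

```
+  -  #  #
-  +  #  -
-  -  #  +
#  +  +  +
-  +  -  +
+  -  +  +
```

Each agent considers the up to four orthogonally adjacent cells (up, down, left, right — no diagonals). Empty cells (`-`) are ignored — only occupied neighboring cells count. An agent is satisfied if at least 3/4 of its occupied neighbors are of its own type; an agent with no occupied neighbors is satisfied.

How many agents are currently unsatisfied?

7

Row 0: (0,0)+ 0/0 ok · (0,2)# 2/2 ok · (0,3)# 1/1 ok
Row 1: (1,1)+ 0/1 unhappy · (1,2)# 2/3 unhappy
Row 2: (2,2)# 1/3 unhappy · (2,3)+ 1/2 unhappy
Row 3: (3,0)# 0/1 unhappy · (3,1)+ 2/3 unhappy · (3,2)+ 2/3 unhappy · (3,3)+ 3/3 ok
Row 4: (4,1)+ 1/1 ok · (4,3)+ 2/2 ok
Row 5: (5,0)+ 0/0 ok · (5,2)+ 1/1 ok · (5,3)+ 2/2 ok
Unsatisfied: (1,1), (1,2), (2,2), (2,3), (3,0), (3,1), (3,2) — 7 in total.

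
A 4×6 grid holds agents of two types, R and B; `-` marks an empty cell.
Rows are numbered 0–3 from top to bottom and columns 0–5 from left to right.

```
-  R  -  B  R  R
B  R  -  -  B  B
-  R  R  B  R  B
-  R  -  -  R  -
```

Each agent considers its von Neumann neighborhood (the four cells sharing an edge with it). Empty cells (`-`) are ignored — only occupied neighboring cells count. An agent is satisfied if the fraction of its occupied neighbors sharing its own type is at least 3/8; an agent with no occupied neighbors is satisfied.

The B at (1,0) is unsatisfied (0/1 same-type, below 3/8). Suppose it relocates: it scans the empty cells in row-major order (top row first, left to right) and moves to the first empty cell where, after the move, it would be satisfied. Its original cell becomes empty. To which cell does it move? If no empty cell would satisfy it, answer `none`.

(0,2)

Vacating (1,0). Empty cells in order:
  (0,0): 0/1 same-type → still unsatisfied.
  (0,2): 1/2 same-type → satisfied — stop here.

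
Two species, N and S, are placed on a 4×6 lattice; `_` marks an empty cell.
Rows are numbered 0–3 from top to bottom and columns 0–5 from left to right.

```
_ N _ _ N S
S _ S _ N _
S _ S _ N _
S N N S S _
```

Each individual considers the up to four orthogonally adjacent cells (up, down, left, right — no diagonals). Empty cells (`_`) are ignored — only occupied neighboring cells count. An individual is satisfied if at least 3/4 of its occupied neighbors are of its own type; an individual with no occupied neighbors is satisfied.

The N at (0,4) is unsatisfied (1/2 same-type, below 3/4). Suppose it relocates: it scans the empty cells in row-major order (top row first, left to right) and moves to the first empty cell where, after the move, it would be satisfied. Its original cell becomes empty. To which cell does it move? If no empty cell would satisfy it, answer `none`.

Vacating (0,4). Empty cells in order:
  (0,0): 1/2 same-type → still unsatisfied.
  (0,2): 1/2 same-type → still unsatisfied.
  (0,3): 0/0 same-type → satisfied — stop here.

(0,3)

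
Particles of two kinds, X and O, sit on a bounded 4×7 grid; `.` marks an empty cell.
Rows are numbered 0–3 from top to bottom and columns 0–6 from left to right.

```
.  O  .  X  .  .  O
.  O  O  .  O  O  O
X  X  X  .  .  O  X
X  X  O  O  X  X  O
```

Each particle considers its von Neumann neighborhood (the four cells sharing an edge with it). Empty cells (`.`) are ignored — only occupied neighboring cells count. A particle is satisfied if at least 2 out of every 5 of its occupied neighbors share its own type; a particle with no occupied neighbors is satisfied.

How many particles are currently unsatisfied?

Row 0: (0,1)O 1/1 satisfied · (0,3)X 0/0 satisfied · (0,6)O 1/1 satisfied
Row 1: (1,1)O 2/3 satisfied · (1,2)O 1/2 satisfied · (1,4)O 1/1 satisfied · (1,5)O 3/3 satisfied · (1,6)O 2/3 satisfied
Row 2: (2,0)X 2/2 satisfied · (2,1)X 3/4 satisfied · (2,2)X 1/3 not · (2,5)O 1/3 not · (2,6)X 0/3 not
Row 3: (3,0)X 2/2 satisfied · (3,1)X 2/3 satisfied · (3,2)O 1/3 not · (3,3)O 1/2 satisfied · (3,4)X 1/2 satisfied · (3,5)X 1/3 not · (3,6)O 0/2 not
Unsatisfied: (2,2), (2,5), (2,6), (3,2), (3,5), (3,6) — 6 in total.

6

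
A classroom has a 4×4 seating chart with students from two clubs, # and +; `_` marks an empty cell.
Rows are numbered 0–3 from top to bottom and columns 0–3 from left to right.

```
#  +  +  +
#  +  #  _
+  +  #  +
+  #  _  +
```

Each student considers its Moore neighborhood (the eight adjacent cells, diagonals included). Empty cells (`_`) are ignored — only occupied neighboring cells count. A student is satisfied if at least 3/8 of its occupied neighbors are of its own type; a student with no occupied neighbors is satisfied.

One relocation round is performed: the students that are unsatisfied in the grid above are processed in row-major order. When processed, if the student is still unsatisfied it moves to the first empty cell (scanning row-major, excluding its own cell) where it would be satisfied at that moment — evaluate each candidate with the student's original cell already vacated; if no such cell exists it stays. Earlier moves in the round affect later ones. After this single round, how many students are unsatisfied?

Initially unsatisfied (in order): (0,0), (1,0), (1,2), (2,2), (2,3), (3,1).
  (0,0) → (1,3).
  (1,0) → (3,2).
  (1,2): no empty cell satisfies it; stays.
  (2,2): now satisfied by earlier moves; stays.
  (2,3) → (0,0).
  (3,1): now satisfied by earlier moves; stays.
Resulting grid:
+ + + +
_ + # #
+ + # _
+ # # +
Unsatisfied now: (0,3), (1,2), (3,3).

3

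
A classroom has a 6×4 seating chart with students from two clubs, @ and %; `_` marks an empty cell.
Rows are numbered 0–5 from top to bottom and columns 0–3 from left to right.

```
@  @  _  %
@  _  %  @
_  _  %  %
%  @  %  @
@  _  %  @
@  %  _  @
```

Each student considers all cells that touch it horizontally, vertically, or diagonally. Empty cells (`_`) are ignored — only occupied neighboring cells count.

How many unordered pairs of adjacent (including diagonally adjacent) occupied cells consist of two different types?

19

Scan each occupied cell's neighbors to the right and below (and the two forward diagonals) so each pair is counted once.
Row 0: @(0,0)–@(0,1)= @(0,0)–@(1,0)= @(0,1)–%(1,2)≠ @(0,1)–@(1,0)= %(0,3)–@(1,3)≠ %(0,3)–%(1,2)=  → 2/6 unlike.
Row 1: %(1,2)–@(1,3)≠ %(1,2)–%(2,2)= %(1,2)–%(2,3)= @(1,3)–%(2,3)≠ @(1,3)–%(2,2)≠  → 3/5 unlike.
Row 2: %(2,2)–%(2,3)= %(2,2)–%(3,2)= %(2,2)–@(3,3)≠ %(2,2)–@(3,1)≠ %(2,3)–@(3,3)≠ %(2,3)–%(3,2)=  → 3/6 unlike.
Row 3: %(3,0)–@(3,1)≠ %(3,0)–@(4,0)≠ @(3,1)–%(3,2)≠ @(3,1)–%(4,2)≠ @(3,1)–@(4,0)= %(3,2)–@(3,3)≠ %(3,2)–%(4,2)= %(3,2)–@(4,3)≠ @(3,3)–@(4,3)= @(3,3)–%(4,2)≠  → 7/10 unlike.
Row 4: @(4,0)–@(5,0)= @(4,0)–%(5,1)≠ %(4,2)–@(4,3)≠ %(4,2)–@(5,3)≠ %(4,2)–%(5,1)= @(4,3)–@(5,3)=  → 3/6 unlike.
Row 5: @(5,0)–%(5,1)≠  → 1/1 unlike.
Total adjacent occupied pairs: 34; unlike-type pairs: 19.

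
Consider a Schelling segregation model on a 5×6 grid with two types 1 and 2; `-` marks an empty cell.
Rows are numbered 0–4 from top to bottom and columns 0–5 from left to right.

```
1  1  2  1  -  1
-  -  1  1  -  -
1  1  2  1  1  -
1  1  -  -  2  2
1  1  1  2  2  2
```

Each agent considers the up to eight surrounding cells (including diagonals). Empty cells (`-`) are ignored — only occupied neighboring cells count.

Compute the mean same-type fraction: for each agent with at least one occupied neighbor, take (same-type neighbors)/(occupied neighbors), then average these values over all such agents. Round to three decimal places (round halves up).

0.725

Row 0: (0,0)1 1/1 · (0,1)1 2/3 · (0,2)2 0/4 · (0,3)1 2/3 · (0,5)1 — no occupied neighbors
Row 1: (1,2)1 5/7 · (1,3)1 4/6
Row 2: (2,0)1 3/3 · (2,1)1 4/5 · (2,2)2 0/5 · (2,3)1 3/5 · (2,4)1 2/4
Row 3: (3,0)1 5/5 · (3,1)1 6/7 · (3,4)2 4/6 · (3,5)2 3/4
Row 4: (4,0)1 3/3 · (4,1)1 4/4 · (4,2)1 2/3 · (4,3)2 2/3 · (4,4)2 4/4 · (4,5)2 3/3
Sum over 21 agents: 1/1 + 2/3 + 0/4 + 2/3 + 5/7 + 4/6 + 3/3 + 4/5 + 0/5 + 3/5 + 2/4 + 5/5 + 6/7 + 4/6 + 3/4 + 3/3 + 4/4 + 2/3 + 2/3 + 4/4 + 3/3 = 2131/140; mean = 2131/140 ÷ 21 = 2131/2940 = 0.724829… → 0.725.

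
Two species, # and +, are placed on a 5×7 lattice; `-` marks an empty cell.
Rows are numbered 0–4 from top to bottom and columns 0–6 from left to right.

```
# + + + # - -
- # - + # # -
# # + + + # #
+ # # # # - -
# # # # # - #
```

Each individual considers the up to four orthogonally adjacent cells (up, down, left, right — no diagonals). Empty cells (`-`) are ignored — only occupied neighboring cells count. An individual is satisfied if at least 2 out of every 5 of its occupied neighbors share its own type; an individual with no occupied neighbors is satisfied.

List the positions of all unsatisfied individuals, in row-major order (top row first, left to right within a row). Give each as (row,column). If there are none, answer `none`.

(0,0), (0,1), (2,2), (2,4), (3,0)

(0,0)# 0/1 ✗
(0,1)+ 1/3 ✗
(0,2)+ 2/2 ✓
(0,3)+ 2/3 ✓
(0,4)# 1/2 ✓
(1,1)# 1/2 ✓
(1,3)+ 2/3 ✓
(1,4)# 2/4 ✓
(1,5)# 2/2 ✓
(2,0)# 1/2 ✓
(2,1)# 3/4 ✓
(2,2)+ 1/3 ✗
(2,3)+ 3/4 ✓
(2,4)+ 1/4 ✗
(2,5)# 2/3 ✓
(2,6)# 1/1 ✓
(3,0)+ 0/3 ✗
(3,1)# 3/4 ✓
(3,2)# 3/4 ✓
(3,3)# 3/4 ✓
(3,4)# 2/3 ✓
(4,0)# 1/2 ✓
(4,1)# 3/3 ✓
(4,2)# 3/3 ✓
(4,3)# 3/3 ✓
(4,4)# 2/2 ✓
(4,6)# 0/0 ✓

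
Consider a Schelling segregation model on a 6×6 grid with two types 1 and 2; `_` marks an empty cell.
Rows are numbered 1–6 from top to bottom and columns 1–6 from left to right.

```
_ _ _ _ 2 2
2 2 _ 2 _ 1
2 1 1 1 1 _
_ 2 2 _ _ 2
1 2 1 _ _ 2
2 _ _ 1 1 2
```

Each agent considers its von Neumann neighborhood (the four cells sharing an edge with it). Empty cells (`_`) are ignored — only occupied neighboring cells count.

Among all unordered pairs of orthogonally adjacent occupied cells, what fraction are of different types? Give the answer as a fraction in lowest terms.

Scan each occupied cell's neighbors to the right and below so each pair is counted once.
From row 1: 1 unlike of 2 pairs (running 1/2).
From row 2: 2 unlike of 4 pairs (running 3/6).
From row 3: 3 unlike of 6 pairs (running 6/12).
From row 4: 1 unlike of 4 pairs (running 7/16).
From row 5: 3 unlike of 4 pairs (running 10/20).
From row 6: 1 unlike of 2 pairs (running 11/22).
Total adjacent occupied pairs: 22; unlike-type pairs: 11.
11/22 reduces to 1/2.

1/2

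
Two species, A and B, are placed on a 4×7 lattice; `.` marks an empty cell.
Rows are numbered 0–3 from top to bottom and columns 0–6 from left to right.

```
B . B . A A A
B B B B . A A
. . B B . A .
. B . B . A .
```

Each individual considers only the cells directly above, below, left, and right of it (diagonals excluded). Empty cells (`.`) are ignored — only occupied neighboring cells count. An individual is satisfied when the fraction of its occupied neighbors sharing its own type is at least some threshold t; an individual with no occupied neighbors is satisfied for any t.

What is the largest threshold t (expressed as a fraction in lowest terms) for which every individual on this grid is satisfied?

1/1

Row 0: (0,0)B 1/1 · (0,2)B 1/1 · (0,4)A 1/1 · (0,5)A 3/3 · (0,6)A 2/2
Row 1: (1,0)B 2/2 · (1,1)B 2/2 · (1,2)B 4/4 · (1,3)B 2/2 · (1,5)A 3/3 · (1,6)A 2/2
Row 2: (2,2)B 2/2 · (2,3)B 3/3 · (2,5)A 2/2
Row 3: (3,1)B — no occupied neighbors · (3,3)B 1/1 · (3,5)A 1/1
The smallest same-type fraction is 1/1 at (0,0), which reduces to 1/1. Any threshold above that leaves this individual unsatisfied.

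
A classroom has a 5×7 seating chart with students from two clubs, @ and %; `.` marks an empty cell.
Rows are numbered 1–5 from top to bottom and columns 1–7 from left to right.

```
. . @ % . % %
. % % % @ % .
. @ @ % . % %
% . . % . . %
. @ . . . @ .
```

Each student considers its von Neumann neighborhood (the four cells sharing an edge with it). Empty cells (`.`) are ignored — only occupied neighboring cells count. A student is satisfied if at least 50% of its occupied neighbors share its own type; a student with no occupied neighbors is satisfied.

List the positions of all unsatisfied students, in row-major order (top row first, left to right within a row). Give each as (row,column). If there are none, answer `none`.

(1,3), (2,5), (3,3)

Row 1: (1,3)@ 0/2 ✗ · (1,4)% 1/2 ✓ · (1,6)% 2/2 ✓ · (1,7)% 1/1 ✓
Row 2: (2,2)% 1/2 ✓ · (2,3)% 2/4 ✓ · (2,4)% 3/4 ✓ · (2,5)@ 0/2 ✗ · (2,6)% 2/3 ✓
Row 3: (3,2)@ 1/2 ✓ · (3,3)@ 1/3 ✗ · (3,4)% 2/3 ✓ · (3,6)% 2/2 ✓ · (3,7)% 2/2 ✓
Row 4: (4,1)% 0/0 ✓ · (4,4)% 1/1 ✓ · (4,7)% 1/1 ✓
Row 5: (5,2)@ 0/0 ✓ · (5,6)@ 0/0 ✓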